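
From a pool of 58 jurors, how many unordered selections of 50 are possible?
C(58,50) = 58!/(50!×8!) = 1916797311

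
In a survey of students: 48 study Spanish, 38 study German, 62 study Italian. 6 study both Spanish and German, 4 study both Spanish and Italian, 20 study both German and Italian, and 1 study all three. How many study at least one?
|A∪B∪C| = 48+38+62-6-4-20+1 = 119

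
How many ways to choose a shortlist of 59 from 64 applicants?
C(64,59) = 64!/(59!×5!) = 7624512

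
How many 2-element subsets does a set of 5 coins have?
C(5,2) = 5!/(2!×3!) = 10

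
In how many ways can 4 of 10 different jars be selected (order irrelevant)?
C(10,4) = 10!/(4!×6!) = 210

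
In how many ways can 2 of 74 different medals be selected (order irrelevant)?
C(74,2) = 74!/(2!×72!) = 2701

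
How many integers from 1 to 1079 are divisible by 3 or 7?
⌊1079/3⌋ + ⌊1079/7⌋ - ⌊1079/21⌋ = 359 + 154 - 51 = 462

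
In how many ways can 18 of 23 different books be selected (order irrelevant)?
C(23,18) = 23!/(18!×5!) = 33649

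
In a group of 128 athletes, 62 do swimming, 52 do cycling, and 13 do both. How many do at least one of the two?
|A∪B| = |A| + |B| - |A∩B| = 62 + 52 - 13 = 101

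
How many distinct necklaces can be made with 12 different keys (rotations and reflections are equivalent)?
(12-1)!/2 = 39916800/2 = 19958400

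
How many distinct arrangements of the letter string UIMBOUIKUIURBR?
14! / (1! × 2! × 4! × 1! × 1! × 3! × 2!) = 151351200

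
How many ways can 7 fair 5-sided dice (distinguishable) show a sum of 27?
Coefficient of x^27 in (x + x² + ... + x^5)^7. By inclusion-exclusion on dice exceeding 5: Σ_j (-1)^j C(7,j)·C(27-1-5j, 6) = C(7,0)·C(26,6) - C(7,1)·C(21,6) + C(7,2)·C(16,6) - C(7,3)·C(11,6) + C(7,4)·C(6,6) = 1·230230 - 7·54264 + 21·8008 - 35·462 + 35·1 = 2415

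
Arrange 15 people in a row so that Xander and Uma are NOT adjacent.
Total - adjacent = 15! - (15-1)!×2 = 1307674368000 - 174356582400 = 1133317785600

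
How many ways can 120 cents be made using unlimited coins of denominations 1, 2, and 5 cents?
Coefficient of x^120 in 1/(1-x^1) · 1/(1-x^2) · 1/(1-x^5). Case on j = number of 5-cent coins (j = 0..24); remainder r = 120 - 5j is made from {1,2} in ⌊r/2⌋+1 ways. r = 120, 115, 110, 105, 100, 95, 90, 85, 80, 75, 70, 65, 60, 55, 50, 45, 40, 35, 30, 25, 20, 15, 10, 5, 0 → 61 + 58 + 56 + 53 + 51 + 48 + 46 + 43 + 41 + 38 + 36 + 33 + 31 + 28 + 26 + 23 + 21 + 18 + 16 + 13 + 11 + 8 + 6 + 3 + 1 = 769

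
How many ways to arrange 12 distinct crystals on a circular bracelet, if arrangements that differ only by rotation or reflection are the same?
(12-1)!/2 = 39916800/2 = 19958400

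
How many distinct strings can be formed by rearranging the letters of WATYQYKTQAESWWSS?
16! / (1! × 3! × 2! × 1! × 3! × 2! × 2! × 2!) = 36324288000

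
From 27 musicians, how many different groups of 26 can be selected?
C(27,26) = 27!/(26!×1!) = 27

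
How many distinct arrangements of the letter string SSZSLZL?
7! / (2! × 2! × 3!) = 210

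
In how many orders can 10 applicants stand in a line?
10! = 3628800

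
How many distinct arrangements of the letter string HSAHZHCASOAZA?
13! / (2! × 2! × 1! × 3! × 1! × 4!) = 10810800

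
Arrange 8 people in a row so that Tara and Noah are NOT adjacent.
Total - adjacent = 8! - (8-1)!×2 = 40320 - 10080 = 30240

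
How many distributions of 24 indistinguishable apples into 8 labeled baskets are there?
C(24+8-1, 8-1) = C(31, 7) = 2629575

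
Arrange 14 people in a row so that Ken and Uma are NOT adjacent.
Total - adjacent = 14! - (14-1)!×2 = 87178291200 - 12454041600 = 74724249600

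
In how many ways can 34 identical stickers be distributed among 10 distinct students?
C(34+10-1, 10-1) = C(43, 9) = 563921995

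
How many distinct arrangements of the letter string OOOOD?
5! / (4! × 1!) = 5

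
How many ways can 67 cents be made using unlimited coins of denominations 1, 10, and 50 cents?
Coefficient of x^67 in 1/(1-x^1) · 1/(1-x^10) · 1/(1-x^50). Case on j = number of 50-cent coins (j = 0..1); remainder r = 67 - 50j is made from {1,10} in ⌊r/10⌋+1 ways. r = 67, 17 → 7 + 2 = 9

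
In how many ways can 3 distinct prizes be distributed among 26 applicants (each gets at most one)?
P(26,3) = 26!/(26-3)! = 15600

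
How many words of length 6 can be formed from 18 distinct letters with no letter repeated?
P(18,6) = 18!/(18-6)! = 13366080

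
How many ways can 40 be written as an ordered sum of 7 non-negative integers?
C(40+7-1, 7-1) = C(46, 6) = 9366819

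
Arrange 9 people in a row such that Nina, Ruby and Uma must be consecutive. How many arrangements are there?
Treat the 3 as one block: (9-3+1)! × 3! = 5040 × 6 = 30240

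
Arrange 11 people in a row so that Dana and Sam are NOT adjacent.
Total - adjacent = 11! - (11-1)!×2 = 39916800 - 7257600 = 32659200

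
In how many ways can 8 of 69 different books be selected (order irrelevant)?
C(69,8) = 69!/(8!×61!) = 8361453672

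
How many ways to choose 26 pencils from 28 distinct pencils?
C(28,26) = 28!/(26!×2!) = 378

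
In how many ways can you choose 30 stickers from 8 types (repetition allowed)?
C(30+8-1, 8-1) = C(37, 7) = 10295472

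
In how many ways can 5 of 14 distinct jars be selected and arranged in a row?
P(14,5) = 14!/(14-5)! = 240240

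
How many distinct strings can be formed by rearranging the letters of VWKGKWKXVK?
10! / (1! × 2! × 2! × 1! × 4!) = 37800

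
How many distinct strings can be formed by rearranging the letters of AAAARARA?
8! / (6! × 2!) = 28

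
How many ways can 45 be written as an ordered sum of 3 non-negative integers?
C(45+3-1, 3-1) = C(47, 2) = 1081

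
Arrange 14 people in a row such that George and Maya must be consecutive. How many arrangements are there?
Treat the 2 as one block: (14-2+1)! × 2! = 6227020800 × 2 = 12454041600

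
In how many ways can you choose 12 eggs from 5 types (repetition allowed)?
C(12+5-1, 5-1) = C(16, 4) = 1820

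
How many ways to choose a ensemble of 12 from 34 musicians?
C(34,12) = 34!/(12!×22!) = 548354040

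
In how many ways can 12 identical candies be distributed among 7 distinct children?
C(12+7-1, 7-1) = C(18, 6) = 18564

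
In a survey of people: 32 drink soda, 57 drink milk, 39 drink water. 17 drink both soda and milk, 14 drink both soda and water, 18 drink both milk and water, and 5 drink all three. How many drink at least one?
|A∪B∪C| = 32+57+39-17-14-18+5 = 84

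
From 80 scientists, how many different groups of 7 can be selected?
C(80,7) = 80!/(7!×73!) = 3176716400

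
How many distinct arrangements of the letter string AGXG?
4! / (1! × 1! × 2!) = 12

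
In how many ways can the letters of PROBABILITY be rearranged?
11! / (1! × 1! × 1! × 2! × 1! × 2! × 1! × 1! × 1!) = 9979200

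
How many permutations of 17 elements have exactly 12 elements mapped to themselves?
Choose the 12 fixed points C(17,12) = 6188, derange the rest: !5 = Σ_{j=0}^{5} (-1)^j·5!/j! = 120 - 120 + 60 - 20 + 5 - 1 = 44. Product = 6188 × 44 = 272272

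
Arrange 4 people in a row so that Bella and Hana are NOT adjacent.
Total - adjacent = 4! - (4-1)!×2 = 24 - 12 = 12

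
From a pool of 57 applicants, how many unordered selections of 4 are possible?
C(57,4) = 57!/(4!×53!) = 395010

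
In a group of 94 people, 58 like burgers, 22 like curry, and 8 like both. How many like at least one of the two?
|A∪B| = |A| + |B| - |A∩B| = 58 + 22 - 8 = 72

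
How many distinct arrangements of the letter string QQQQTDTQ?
8! / (1! × 5! × 2!) = 168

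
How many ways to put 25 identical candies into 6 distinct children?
C(25+6-1, 6-1) = C(30, 5) = 142506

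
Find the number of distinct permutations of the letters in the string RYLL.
4! / (1! × 1! × 2!) = 12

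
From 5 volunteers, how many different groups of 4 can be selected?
C(5,4) = 5!/(4!×1!) = 5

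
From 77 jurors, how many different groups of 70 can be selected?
C(77,70) = 77!/(70!×7!) = 2404808340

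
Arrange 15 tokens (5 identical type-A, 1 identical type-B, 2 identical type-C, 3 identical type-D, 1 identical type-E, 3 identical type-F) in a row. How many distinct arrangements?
15! / (5! × 1! × 2! × 3! × 1! × 3!) = 151351200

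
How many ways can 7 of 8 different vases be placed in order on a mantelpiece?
P(8,7) = 8!/(8-7)! = 40320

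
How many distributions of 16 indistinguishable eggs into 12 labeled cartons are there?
C(16+12-1, 12-1) = C(27, 11) = 13037895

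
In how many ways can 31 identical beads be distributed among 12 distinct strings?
C(31+12-1, 12-1) = C(42, 11) = 4280561376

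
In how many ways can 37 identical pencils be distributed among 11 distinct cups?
C(37+11-1, 11-1) = C(47, 10) = 5178066751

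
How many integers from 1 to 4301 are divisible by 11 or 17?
⌊4301/11⌋ + ⌊4301/17⌋ - ⌊4301/187⌋ = 391 + 253 - 23 = 621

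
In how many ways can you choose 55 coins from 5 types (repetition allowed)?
C(55+5-1, 5-1) = C(59, 4) = 455126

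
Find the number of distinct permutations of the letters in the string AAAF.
4! / (1! × 3!) = 4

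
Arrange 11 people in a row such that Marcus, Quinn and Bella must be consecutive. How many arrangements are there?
Treat the 3 as one block: (11-3+1)! × 3! = 362880 × 6 = 2177280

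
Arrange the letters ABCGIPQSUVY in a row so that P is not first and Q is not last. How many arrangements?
By inclusion-exclusion: 11! - 2×(11-1)! + (11-2)! = 39916800 - 7257600 + 362880 = 33022080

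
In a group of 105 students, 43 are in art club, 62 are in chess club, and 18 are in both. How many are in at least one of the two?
|A∪B| = |A| + |B| - |A∩B| = 43 + 62 - 18 = 87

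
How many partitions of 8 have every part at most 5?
Let r_j(i) = number of partitions of i into parts ≤ j, for i = 0..8. r_1(i) = 1 for all i; r_j(i) = r_{j-1}(i) + r_j(i-j). Rows j = 2..5: ≤2: 1 1 2 2 3 3 4 4 5; ≤3: 1 1 2 3 4 5 7 8 10; ≤4: 1 1 2 3 5 6 9 11 15; ≤5: 1 1 2 3 5 7 10 13 18. r_5(8) = 18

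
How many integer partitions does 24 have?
Pentagonal recurrence p(n) = p(n-1) + p(n-2) - p(n-5) - p(n-7) + p(n-12) + p(n-15) - ... gives p(0..23) = 1, 1, 2, 3, 5, 7, 11, 15, 22, 30, 42, 56, 77, 101, 135, 176, 231, 297, 385, 490, 627, 792, 1002, 1255. p(24) = p(23) + p(22) - p(19) - p(17) + p(12) + p(9) - p(2) = 1255 + 1002 - 490 - 297 + 77 + 30 - 2 = 1575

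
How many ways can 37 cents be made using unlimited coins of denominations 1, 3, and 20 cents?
Coefficient of x^37 in 1/(1-x^1) · 1/(1-x^3) · 1/(1-x^20). Case on j = number of 20-cent coins (j = 0..1); remainder r = 37 - 20j is made from {1,3} in ⌊r/3⌋+1 ways. r = 37, 17 → 13 + 6 = 19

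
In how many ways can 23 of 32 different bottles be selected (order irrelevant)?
C(32,23) = 32!/(23!×9!) = 28048800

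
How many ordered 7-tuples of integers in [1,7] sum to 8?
Coefficient of x^8 in (x + x² + ... + x^7)^7. By inclusion-exclusion on dice exceeding 7: Σ_j (-1)^j C(7,j)·C(8-1-7j, 6) = C(7,0)·C(7,6) = 1·7 = 7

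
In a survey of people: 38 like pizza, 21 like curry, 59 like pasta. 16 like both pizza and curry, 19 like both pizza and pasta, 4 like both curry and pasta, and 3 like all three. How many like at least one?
|A∪B∪C| = 38+21+59-16-19-4+3 = 82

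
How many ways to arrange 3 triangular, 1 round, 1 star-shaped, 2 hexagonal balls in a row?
7! / (3! × 1! × 1! × 2!) = 420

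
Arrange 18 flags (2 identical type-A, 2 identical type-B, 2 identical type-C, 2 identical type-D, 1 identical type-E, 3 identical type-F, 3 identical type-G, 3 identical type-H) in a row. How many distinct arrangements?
18! / (2! × 2! × 2! × 2! × 1! × 3! × 3! × 3!) = 1852538688000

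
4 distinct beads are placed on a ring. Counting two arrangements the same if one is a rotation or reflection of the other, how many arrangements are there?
(4-1)!/2 = 6/2 = 3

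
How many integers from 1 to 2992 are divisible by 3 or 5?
⌊2992/3⌋ + ⌊2992/5⌋ - ⌊2992/15⌋ = 997 + 598 - 199 = 1396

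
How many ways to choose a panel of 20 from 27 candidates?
C(27,20) = 27!/(20!×7!) = 888030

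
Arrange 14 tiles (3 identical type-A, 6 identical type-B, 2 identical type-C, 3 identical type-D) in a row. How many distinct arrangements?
14! / (3! × 6! × 2! × 3!) = 1681680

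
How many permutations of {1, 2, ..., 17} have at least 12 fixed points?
Exactly j fixed points: C(17,j)·!(17-j); sum over j ≥ 12 (derangement numbers via !m = (m-1)·(!(m-1) + !(m-2)): !0..!5 = 1, 0, 1, 2, 9, 44). Σ_{j=12}^{17} C(17,j)·!(17-j) = C(17,12)·!5 + C(17,13)·!4 + C(17,14)·!3 + C(17,15)·!2 + C(17,16)·!1 + C(17,17)·!0 = 6188·44 + 2380·9 + 680·2 + 136·1 + 17·0 + 1·1 = 295189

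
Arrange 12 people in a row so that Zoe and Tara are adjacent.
Treat as block: (12-1)! × 2! = 39916800 × 2 = 79833600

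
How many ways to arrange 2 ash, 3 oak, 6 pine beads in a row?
11! / (2! × 3! × 6!) = 4620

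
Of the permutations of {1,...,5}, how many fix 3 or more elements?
Exactly j fixed points: C(5,j)·!(5-j); sum over j ≥ 3 (derangement numbers via !m = (m-1)·(!(m-1) + !(m-2)): !0..!2 = 1, 0, 1). Σ_{j=3}^{5} C(5,j)·!(5-j) = C(5,3)·!2 + C(5,4)·!1 + C(5,5)·!0 = 10·1 + 5·0 + 1·1 = 11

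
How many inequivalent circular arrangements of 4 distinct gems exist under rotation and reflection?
(4-1)!/2 = 6/2 = 3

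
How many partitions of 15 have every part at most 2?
Let r_j(i) = number of partitions of i into parts ≤ j, for i = 0..15. r_1(i) = 1 for all i; r_j(i) = r_{j-1}(i) + r_j(i-j). Rows j = 2..2: ≤2: 1 1 2 2 3 3 4 4 5 5 6 6 7 7 8 8. r_2(15) = 8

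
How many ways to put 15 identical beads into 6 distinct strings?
C(15+6-1, 6-1) = C(20, 5) = 15504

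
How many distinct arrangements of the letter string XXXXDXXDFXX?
11! / (2! × 1! × 8!) = 495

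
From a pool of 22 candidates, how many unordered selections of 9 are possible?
C(22,9) = 22!/(9!×13!) = 497420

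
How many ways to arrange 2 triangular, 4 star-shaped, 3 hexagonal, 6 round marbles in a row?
15! / (2! × 4! × 3! × 6!) = 6306300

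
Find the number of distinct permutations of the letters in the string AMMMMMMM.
8! / (7! × 1!) = 8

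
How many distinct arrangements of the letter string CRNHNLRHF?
9! / (2! × 1! × 2! × 2! × 1! × 1!) = 45360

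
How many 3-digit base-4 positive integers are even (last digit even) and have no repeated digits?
Last∈{0,2}. Last=0: 6. Last nonzero: 1×2×P(2,1) = 4. Total = 10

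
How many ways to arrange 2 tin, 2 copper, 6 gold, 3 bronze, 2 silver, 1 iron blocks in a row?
16! / (2! × 2! × 6! × 3! × 2! × 1!) = 605404800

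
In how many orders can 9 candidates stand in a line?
9! = 362880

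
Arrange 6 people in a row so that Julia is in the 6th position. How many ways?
Fix one position: (6-1)! = 120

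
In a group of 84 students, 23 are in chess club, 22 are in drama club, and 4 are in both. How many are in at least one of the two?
|A∪B| = |A| + |B| - |A∩B| = 23 + 22 - 4 = 41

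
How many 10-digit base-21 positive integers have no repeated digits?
First digit: 20 choices (nonzero). Then descending: 20 × 20 × 19 × 18 × 17 × 16 × 15 × 14 × 13 × 12 = 1218986496000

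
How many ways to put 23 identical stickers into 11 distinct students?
C(23+11-1, 11-1) = C(33, 10) = 92561040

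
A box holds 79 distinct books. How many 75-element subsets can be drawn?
C(79,75) = 79!/(75!×4!) = 1502501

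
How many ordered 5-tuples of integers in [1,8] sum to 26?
Coefficient of x^26 in (x + x² + ... + x^8)^5. By inclusion-exclusion on dice exceeding 8: Σ_j (-1)^j C(5,j)·C(26-1-8j, 4) = C(5,0)·C(25,4) - C(5,1)·C(17,4) + C(5,2)·C(9,4) = 1·12650 - 5·2380 + 10·126 = 2010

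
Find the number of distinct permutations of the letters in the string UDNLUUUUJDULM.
13! / (1! × 6! × 2! × 2! × 1! × 1!) = 2162160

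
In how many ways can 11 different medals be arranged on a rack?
11! = 39916800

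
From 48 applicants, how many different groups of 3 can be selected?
C(48,3) = 48!/(3!×45!) = 17296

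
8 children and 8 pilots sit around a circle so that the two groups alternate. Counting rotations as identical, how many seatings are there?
Fix one of the children: (8-1)! ways for the remaining children, × 8! ways for the pilots = 5040 × 40320 = 203212800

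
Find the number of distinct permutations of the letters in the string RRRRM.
5! / (1! × 4!) = 5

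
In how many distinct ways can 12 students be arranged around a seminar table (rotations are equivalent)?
Circular: fix one position, arrange the rest. (12-1)! = 39916800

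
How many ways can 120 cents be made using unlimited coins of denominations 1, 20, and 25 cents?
Coefficient of x^120 in 1/(1-x^1) · 1/(1-x^20) · 1/(1-x^25). Case on j = number of 25-cent coins (j = 0..4); remainder r = 120 - 25j is made from {1,20} in ⌊r/20⌋+1 ways. r = 120, 95, 70, 45, 20 → 7 + 5 + 4 + 3 + 2 = 21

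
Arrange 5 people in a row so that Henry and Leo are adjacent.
Treat as block: (5-1)! × 2! = 24 × 2 = 48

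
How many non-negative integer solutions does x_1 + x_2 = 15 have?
C(15+2-1, 2-1) = C(16, 1) = 16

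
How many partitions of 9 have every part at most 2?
Let r_j(i) = number of partitions of i into parts ≤ j, for i = 0..9. r_1(i) = 1 for all i; r_j(i) = r_{j-1}(i) + r_j(i-j). Rows j = 2..2: ≤2: 1 1 2 2 3 3 4 4 5 5. r_2(9) = 5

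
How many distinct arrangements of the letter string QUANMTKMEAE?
11! / (1! × 1! × 1! × 2! × 1! × 1! × 2! × 2!) = 4989600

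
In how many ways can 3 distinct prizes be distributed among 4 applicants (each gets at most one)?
P(4,3) = 4!/(4-3)! = 24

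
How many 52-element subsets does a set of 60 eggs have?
C(60,52) = 60!/(52!×8!) = 2558620845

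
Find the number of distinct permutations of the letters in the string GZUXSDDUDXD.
11! / (2! × 1! × 1! × 4! × 1! × 2!) = 415800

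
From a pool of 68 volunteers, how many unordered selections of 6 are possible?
C(68,6) = 68!/(6!×62!) = 109453344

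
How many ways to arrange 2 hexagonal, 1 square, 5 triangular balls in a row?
8! / (2! × 1! × 5!) = 168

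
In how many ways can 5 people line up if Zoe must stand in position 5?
Fix one position: (5-1)! = 24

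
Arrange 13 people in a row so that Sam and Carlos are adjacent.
Treat as block: (13-1)! × 2! = 479001600 × 2 = 958003200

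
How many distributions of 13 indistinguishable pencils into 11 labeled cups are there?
C(13+11-1, 11-1) = C(23, 10) = 1144066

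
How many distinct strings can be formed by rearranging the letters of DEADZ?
5! / (1! × 1! × 1! × 2!) = 60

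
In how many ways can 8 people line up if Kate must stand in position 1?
Fix one position: (8-1)! = 5040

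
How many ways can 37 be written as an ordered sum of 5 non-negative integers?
C(37+5-1, 5-1) = C(41, 4) = 101270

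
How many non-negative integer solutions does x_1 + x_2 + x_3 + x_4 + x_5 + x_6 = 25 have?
C(25+6-1, 6-1) = C(30, 5) = 142506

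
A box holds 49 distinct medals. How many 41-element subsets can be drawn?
C(49,41) = 49!/(41!×8!) = 450978066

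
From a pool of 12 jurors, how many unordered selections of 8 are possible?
C(12,8) = 12!/(8!×4!) = 495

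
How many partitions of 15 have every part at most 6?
Let r_j(i) = number of partitions of i into parts ≤ j, for i = 0..15. r_1(i) = 1 for all i; r_j(i) = r_{j-1}(i) + r_j(i-j). Rows j = 2..6: ≤2: 1 1 2 2 3 3 4 4 5 5 6 6 7 7 8 8; ≤3: 1 1 2 3 4 5 7 8 10 12 14 16 19 21 24 27; ≤4: 1 1 2 3 5 6 9 11 15 18 23 27 34 39 47 54; ≤5: 1 1 2 3 5 7 10 13 18 23 30 37 47 57 70 84; ≤6: 1 1 2 3 5 7 11 14 20 26 35 44 58 71 90 110. r_6(15) = 110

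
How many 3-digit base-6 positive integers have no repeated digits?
First digit: 5 choices (nonzero). Then descending: 5 × 5 × 4 = 100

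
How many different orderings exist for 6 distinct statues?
6! = 720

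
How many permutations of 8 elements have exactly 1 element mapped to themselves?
Choose the 1 fixed point C(8,1) = 8, derange the rest: !7 = Σ_{j=0}^{7} (-1)^j·7!/j! = 5040 - 5040 + 2520 - 840 + 210 - 42 + 7 - 1 = 1854. Product = 8 × 1854 = 14832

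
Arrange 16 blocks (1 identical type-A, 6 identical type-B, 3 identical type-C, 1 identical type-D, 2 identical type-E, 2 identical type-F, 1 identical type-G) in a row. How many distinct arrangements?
16! / (1! × 6! × 3! × 1! × 2! × 2! × 1!) = 1210809600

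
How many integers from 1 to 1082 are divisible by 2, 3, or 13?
⌊1082/2⌋+⌊1082/3⌋+⌊1082/13⌋ - ⌊1082/6⌋-⌊1082/26⌋-⌊1082/39⌋ + ⌊1082/78⌋ = 541+360+83 - 180-41-27 + 13 = 749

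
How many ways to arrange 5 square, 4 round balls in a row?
9! / (5! × 4!) = 126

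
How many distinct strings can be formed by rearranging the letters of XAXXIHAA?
8! / (3! × 3! × 1! × 1!) = 1120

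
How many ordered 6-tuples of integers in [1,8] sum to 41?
Coefficient of x^41 in (x + x² + ... + x^8)^6. By inclusion-exclusion on dice exceeding 8: Σ_j (-1)^j C(6,j)·C(41-1-8j, 5) = C(6,0)·C(40,5) - C(6,1)·C(32,5) + C(6,2)·C(24,5) - C(6,3)·C(16,5) + C(6,4)·C(8,5) = 1·658008 - 6·201376 + 15·42504 - 20·4368 + 15·56 = 792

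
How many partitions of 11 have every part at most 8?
Let r_j(i) = number of partitions of i into parts ≤ j, for i = 0..11. r_1(i) = 1 for all i; r_j(i) = r_{j-1}(i) + r_j(i-j). Rows j = 2..8: ≤2: 1 1 2 2 3 3 4 4 5 5 6 6; ≤3: 1 1 2 3 4 5 7 8 10 12 14 16; ≤4: 1 1 2 3 5 6 9 11 15 18 23 27; ≤5: 1 1 2 3 5 7 10 13 18 23 30 37; ≤6: 1 1 2 3 5 7 11 14 20 26 35 44; ≤7: 1 1 2 3 5 7 11 15 21 28 38 49; ≤8: 1 1 2 3 5 7 11 15 22 29 40 52. r_8(11) = 52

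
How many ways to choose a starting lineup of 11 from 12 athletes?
C(12,11) = 12!/(11!×1!) = 12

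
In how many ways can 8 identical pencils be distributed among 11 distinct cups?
C(8+11-1, 11-1) = C(18, 10) = 43758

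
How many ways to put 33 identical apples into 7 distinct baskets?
C(33+7-1, 7-1) = C(39, 6) = 3262623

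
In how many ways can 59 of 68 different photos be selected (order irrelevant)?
C(68,59) = 68!/(59!×9!) = 49280065120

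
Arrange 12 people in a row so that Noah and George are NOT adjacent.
Total - adjacent = 12! - (12-1)!×2 = 479001600 - 79833600 = 399168000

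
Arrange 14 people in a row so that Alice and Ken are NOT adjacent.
Total - adjacent = 14! - (14-1)!×2 = 87178291200 - 12454041600 = 74724249600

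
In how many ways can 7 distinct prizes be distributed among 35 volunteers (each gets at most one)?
P(35,7) = 35!/(35-7)! = 33891580800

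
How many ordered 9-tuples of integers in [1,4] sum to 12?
Coefficient of x^12 in (x + x² + ... + x^4)^9. By inclusion-exclusion on dice exceeding 4: Σ_j (-1)^j C(9,j)·C(12-1-4j, 8) = C(9,0)·C(11,8) = 1·165 = 165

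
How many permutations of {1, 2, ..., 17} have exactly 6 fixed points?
Choose the 6 fixed points C(17,6) = 12376, derange the rest: !11 = Σ_{j=0}^{11} (-1)^j·11!/j! = 39916800 - 39916800 + 19958400 - 6652800 + 1663200 - 332640 + 55440 - 7920 + 990 - 110 + 11 - 1 = 14684570. Product = 12376 × 14684570 = 181736238320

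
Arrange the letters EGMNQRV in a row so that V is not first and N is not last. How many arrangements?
By inclusion-exclusion: 7! - 2×(7-1)! + (7-2)! = 5040 - 1440 + 120 = 3720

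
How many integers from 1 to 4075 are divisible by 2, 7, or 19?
⌊4075/2⌋+⌊4075/7⌋+⌊4075/19⌋ - ⌊4075/14⌋-⌊4075/38⌋-⌊4075/133⌋ + ⌊4075/266⌋ = 2037+582+214 - 291-107-30 + 15 = 2420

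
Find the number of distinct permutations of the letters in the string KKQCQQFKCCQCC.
13! / (1! × 3! × 5! × 4!) = 360360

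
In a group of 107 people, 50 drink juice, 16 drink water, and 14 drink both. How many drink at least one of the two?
|A∪B| = |A| + |B| - |A∩B| = 50 + 16 - 14 = 52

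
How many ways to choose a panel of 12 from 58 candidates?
C(58,12) = 58!/(12!×46!) = 891794789340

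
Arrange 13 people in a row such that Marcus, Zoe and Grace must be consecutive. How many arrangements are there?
Treat the 3 as one block: (13-3+1)! × 3! = 39916800 × 6 = 239500800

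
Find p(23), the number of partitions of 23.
Pentagonal recurrence p(n) = p(n-1) + p(n-2) - p(n-5) - p(n-7) + p(n-12) + p(n-15) - ... gives p(0..22) = 1, 1, 2, 3, 5, 7, 11, 15, 22, 30, 42, 56, 77, 101, 135, 176, 231, 297, 385, 490, 627, 792, 1002. p(23) = p(22) + p(21) - p(18) - p(16) + p(11) + p(8) - p(1) = 1002 + 792 - 385 - 231 + 56 + 22 - 1 = 1255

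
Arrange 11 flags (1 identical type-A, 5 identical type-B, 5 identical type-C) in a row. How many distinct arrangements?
11! / (1! × 5! × 5!) = 2772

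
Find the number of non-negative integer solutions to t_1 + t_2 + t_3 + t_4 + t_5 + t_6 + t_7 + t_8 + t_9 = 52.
C(52+9-1, 9-1) = C(60, 8) = 2558620845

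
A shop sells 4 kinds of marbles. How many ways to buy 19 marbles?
C(19+4-1, 4-1) = C(22, 3) = 1540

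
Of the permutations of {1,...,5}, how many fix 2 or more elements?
Exactly j fixed points: C(5,j)·!(5-j); sum over j ≥ 2 (derangement numbers via !m = (m-1)·(!(m-1) + !(m-2)): !0..!3 = 1, 0, 1, 2). Σ_{j=2}^{5} C(5,j)·!(5-j) = C(5,2)·!3 + C(5,3)·!2 + C(5,4)·!1 + C(5,5)·!0 = 10·2 + 10·1 + 5·0 + 1·1 = 31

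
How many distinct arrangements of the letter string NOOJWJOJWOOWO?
13! / (1! × 3! × 6! × 3!) = 240240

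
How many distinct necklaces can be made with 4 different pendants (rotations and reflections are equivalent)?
(4-1)!/2 = 6/2 = 3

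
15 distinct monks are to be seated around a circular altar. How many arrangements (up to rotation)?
Circular: fix one position, arrange the rest. (15-1)! = 87178291200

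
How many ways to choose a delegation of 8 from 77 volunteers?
C(77,8) = 77!/(8!×69!) = 21042072975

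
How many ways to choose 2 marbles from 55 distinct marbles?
C(55,2) = 55!/(2!×53!) = 1485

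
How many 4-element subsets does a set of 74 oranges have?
C(74,4) = 74!/(4!×70!) = 1150626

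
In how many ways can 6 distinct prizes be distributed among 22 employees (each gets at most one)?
P(22,6) = 22!/(22-6)! = 53721360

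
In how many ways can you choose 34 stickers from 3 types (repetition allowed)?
C(34+3-1, 3-1) = C(36, 2) = 630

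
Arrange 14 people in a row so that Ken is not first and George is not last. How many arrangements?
By inclusion-exclusion: 14! - 2×(14-1)! + (14-2)! = 87178291200 - 12454041600 + 479001600 = 75203251200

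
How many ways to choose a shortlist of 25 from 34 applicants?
C(34,25) = 34!/(25!×9!) = 52451256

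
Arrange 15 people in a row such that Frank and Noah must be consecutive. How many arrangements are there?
Treat the 2 as one block: (15-2+1)! × 2! = 87178291200 × 2 = 174356582400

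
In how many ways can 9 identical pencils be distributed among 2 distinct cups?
C(9+2-1, 2-1) = C(10, 1) = 10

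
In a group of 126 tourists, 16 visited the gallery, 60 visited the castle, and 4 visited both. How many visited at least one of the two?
|A∪B| = |A| + |B| - |A∩B| = 16 + 60 - 4 = 72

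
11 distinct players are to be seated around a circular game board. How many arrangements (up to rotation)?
Circular: fix one position, arrange the rest. (11-1)! = 3628800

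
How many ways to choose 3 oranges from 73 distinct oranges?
C(73,3) = 73!/(3!×70!) = 62196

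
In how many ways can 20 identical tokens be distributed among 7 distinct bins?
C(20+7-1, 7-1) = C(26, 6) = 230230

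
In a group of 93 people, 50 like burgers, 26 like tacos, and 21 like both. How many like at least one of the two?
|A∪B| = |A| + |B| - |A∩B| = 50 + 26 - 21 = 55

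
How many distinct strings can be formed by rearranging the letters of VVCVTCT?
7! / (2! × 3! × 2!) = 210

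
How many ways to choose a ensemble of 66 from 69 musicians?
C(69,66) = 69!/(66!×3!) = 52394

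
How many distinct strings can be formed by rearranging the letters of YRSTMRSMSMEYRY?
14! / (1! × 3! × 1! × 3! × 3! × 3!) = 67267200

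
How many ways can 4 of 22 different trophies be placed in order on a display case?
P(22,4) = 22!/(22-4)! = 175560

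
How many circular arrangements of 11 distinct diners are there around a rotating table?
Circular: fix one position, arrange the rest. (11-1)! = 3628800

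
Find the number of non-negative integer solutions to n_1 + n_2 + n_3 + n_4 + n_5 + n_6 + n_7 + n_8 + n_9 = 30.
C(30+9-1, 9-1) = C(38, 8) = 48903492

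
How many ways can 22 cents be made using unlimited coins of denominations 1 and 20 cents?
Coefficient of x^22 in 1/(1-x^1) · 1/(1-x^20). Use j coins of 20 for j = 0..⌊22/20⌋ = 1, the rest in 1s: 1 + 1 = 2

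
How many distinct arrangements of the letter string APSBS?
5! / (2! × 1! × 1! × 1!) = 60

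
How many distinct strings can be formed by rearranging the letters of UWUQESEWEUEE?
12! / (5! × 1! × 2! × 1! × 3!) = 332640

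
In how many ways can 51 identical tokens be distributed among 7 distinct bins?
C(51+7-1, 7-1) = C(57, 6) = 36288252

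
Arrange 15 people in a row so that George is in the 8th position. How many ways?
Fix one position: (15-1)! = 87178291200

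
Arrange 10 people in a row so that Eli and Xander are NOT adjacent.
Total - adjacent = 10! - (10-1)!×2 = 3628800 - 725760 = 2903040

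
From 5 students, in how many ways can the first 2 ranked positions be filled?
P(5,2) = 5!/(5-2)! = 20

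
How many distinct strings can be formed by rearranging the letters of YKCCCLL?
7! / (1! × 2! × 3! × 1!) = 420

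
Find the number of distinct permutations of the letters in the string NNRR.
4! / (2! × 2!) = 6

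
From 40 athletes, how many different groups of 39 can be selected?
C(40,39) = 40!/(39!×1!) = 40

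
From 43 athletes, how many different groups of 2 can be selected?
C(43,2) = 43!/(2!×41!) = 903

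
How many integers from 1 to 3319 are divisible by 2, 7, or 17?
⌊3319/2⌋+⌊3319/7⌋+⌊3319/17⌋ - ⌊3319/14⌋-⌊3319/34⌋-⌊3319/119⌋ + ⌊3319/238⌋ = 1659+474+195 - 237-97-27 + 13 = 1980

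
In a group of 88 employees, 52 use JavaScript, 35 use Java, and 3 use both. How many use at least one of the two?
|A∪B| = |A| + |B| - |A∩B| = 52 + 35 - 3 = 84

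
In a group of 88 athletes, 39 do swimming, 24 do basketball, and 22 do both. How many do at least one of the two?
|A∪B| = |A| + |B| - |A∩B| = 39 + 24 - 22 = 41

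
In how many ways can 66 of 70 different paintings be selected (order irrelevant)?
C(70,66) = 70!/(66!×4!) = 916895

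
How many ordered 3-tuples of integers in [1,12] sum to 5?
Coefficient of x^5 in (x + x² + ... + x^12)^3. By inclusion-exclusion on dice exceeding 12: Σ_j (-1)^j C(3,j)·C(5-1-12j, 2) = C(3,0)·C(4,2) = 1·6 = 6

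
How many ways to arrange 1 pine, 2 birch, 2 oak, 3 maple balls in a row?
8! / (1! × 2! × 2! × 3!) = 1680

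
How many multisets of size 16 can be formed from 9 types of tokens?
C(16+9-1, 9-1) = C(24, 8) = 735471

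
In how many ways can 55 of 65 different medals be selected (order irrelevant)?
C(65,55) = 65!/(55!×10!) = 179013799328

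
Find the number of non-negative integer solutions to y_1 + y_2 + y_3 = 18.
C(18+3-1, 3-1) = C(20, 2) = 190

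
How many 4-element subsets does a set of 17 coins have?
C(17,4) = 17!/(4!×13!) = 2380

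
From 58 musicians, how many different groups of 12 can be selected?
C(58,12) = 58!/(12!×46!) = 891794789340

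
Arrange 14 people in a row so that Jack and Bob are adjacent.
Treat as block: (14-1)! × 2! = 6227020800 × 2 = 12454041600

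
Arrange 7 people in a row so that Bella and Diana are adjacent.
Treat as block: (7-1)! × 2! = 720 × 2 = 1440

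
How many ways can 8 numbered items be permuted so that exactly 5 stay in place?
Choose the 5 fixed points C(8,5) = 56, derange the rest: !3 = Σ_{j=0}^{3} (-1)^j·3!/j! = 6 - 6 + 3 - 1 = 2. Product = 56 × 2 = 112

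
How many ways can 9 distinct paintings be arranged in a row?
9! = 362880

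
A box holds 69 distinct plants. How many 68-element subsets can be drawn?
C(69,68) = 69!/(68!×1!) = 69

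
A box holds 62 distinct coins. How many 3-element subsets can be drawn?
C(62,3) = 62!/(3!×59!) = 37820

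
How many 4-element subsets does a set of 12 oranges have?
C(12,4) = 12!/(4!×8!) = 495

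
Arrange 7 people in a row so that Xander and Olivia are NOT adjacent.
Total - adjacent = 7! - (7-1)!×2 = 5040 - 1440 = 3600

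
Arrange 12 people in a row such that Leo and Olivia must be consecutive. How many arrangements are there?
Treat the 2 as one block: (12-2+1)! × 2! = 39916800 × 2 = 79833600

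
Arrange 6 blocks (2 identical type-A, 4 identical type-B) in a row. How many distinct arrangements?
6! / (2! × 4!) = 15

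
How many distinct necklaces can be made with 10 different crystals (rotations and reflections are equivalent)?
(10-1)!/2 = 362880/2 = 181440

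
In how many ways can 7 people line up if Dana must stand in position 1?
Fix one position: (7-1)! = 720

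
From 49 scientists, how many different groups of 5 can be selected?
C(49,5) = 49!/(5!×44!) = 1906884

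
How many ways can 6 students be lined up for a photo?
6! = 720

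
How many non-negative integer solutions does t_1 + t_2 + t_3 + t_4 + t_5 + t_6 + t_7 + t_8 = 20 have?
C(20+8-1, 8-1) = C(27, 7) = 888030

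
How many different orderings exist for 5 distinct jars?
5! = 120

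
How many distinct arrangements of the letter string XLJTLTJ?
7! / (2! × 1! × 2! × 2!) = 630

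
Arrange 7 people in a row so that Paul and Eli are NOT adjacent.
Total - adjacent = 7! - (7-1)!×2 = 5040 - 1440 = 3600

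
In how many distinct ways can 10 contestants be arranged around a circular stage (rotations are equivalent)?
Circular: fix one position, arrange the rest. (10-1)! = 362880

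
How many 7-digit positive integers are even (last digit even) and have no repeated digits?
Last∈{0,2,4,6,8}. Last=0: 60480. Last nonzero: 4×8×P(8,5) = 215040. Total = 275520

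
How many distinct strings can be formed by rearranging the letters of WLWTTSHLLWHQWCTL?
16! / (1! × 2! × 4! × 4! × 3! × 1! × 1!) = 3027024000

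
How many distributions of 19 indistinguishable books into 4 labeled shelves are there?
C(19+4-1, 4-1) = C(22, 3) = 1540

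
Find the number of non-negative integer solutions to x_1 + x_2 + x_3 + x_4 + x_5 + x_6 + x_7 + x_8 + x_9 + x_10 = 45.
C(45+10-1, 10-1) = C(54, 9) = 5317936260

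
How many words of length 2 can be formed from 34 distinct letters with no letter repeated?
P(34,2) = 34!/(34-2)! = 1122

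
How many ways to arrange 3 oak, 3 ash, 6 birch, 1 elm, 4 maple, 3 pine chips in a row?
20! / (3! × 3! × 6! × 1! × 4! × 3!) = 651819168000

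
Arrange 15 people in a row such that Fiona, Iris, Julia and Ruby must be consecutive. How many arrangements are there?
Treat the 4 as one block: (15-4+1)! × 4! = 479001600 × 24 = 11496038400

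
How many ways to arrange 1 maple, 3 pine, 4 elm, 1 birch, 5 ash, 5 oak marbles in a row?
19! / (1! × 3! × 4! × 1! × 5! × 5!) = 58663725120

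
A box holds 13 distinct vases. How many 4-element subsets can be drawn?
C(13,4) = 13!/(4!×9!) = 715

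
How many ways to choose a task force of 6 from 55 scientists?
C(55,6) = 55!/(6!×49!) = 28989675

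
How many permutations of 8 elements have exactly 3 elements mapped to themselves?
Choose the 3 fixed points C(8,3) = 56, derange the rest: !5 = Σ_{j=0}^{5} (-1)^j·5!/j! = 120 - 120 + 60 - 20 + 5 - 1 = 44. Product = 56 × 44 = 2464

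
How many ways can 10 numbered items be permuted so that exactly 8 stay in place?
Choose the 8 fixed points C(10,8) = 45, derange the rest: !2 = Σ_{j=0}^{2} (-1)^j·2!/j! = 2 - 2 + 1 = 1. Product = 45 × 1 = 45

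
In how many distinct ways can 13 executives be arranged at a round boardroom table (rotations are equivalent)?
Circular: fix one position, arrange the rest. (13-1)! = 479001600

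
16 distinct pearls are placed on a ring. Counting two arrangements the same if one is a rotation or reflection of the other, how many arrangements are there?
(16-1)!/2 = 1307674368000/2 = 653837184000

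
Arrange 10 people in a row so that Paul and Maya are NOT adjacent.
Total - adjacent = 10! - (10-1)!×2 = 3628800 - 725760 = 2903040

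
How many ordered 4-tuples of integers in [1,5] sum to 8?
Coefficient of x^8 in (x + x² + ... + x^5)^4. By inclusion-exclusion on dice exceeding 5: Σ_j (-1)^j C(4,j)·C(8-1-5j, 3) = C(4,0)·C(7,3) = 1·35 = 35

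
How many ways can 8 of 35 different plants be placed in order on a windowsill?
P(35,8) = 35!/(35-8)! = 948964262400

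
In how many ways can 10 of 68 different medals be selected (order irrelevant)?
C(68,10) = 68!/(10!×58!) = 290752384208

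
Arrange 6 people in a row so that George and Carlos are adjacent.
Treat as block: (6-1)! × 2! = 120 × 2 = 240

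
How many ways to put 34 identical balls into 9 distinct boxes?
C(34+9-1, 9-1) = C(42, 8) = 118030185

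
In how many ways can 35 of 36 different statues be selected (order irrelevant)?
C(36,35) = 36!/(35!×1!) = 36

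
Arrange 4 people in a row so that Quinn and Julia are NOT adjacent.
Total - adjacent = 4! - (4-1)!×2 = 24 - 12 = 12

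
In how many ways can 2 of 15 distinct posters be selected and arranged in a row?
P(15,2) = 15!/(15-2)! = 210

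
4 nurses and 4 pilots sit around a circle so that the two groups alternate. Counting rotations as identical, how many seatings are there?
Fix one of the nurses: (4-1)! ways for the remaining nurses, × 4! ways for the pilots = 6 × 24 = 144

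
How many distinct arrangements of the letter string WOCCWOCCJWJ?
11! / (2! × 3! × 2! × 4!) = 69300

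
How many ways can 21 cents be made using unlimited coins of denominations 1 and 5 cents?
Coefficient of x^21 in 1/(1-x^1) · 1/(1-x^5). Use j coins of 5 for j = 0..⌊21/5⌋ = 4, the rest in 1s: 4 + 1 = 5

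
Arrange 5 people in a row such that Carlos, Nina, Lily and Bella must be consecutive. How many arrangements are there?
Treat the 4 as one block: (5-4+1)! × 4! = 2 × 24 = 48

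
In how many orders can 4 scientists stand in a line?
4! = 24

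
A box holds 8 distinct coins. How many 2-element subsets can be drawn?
C(8,2) = 8!/(2!×6!) = 28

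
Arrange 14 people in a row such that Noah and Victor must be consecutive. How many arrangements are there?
Treat the 2 as one block: (14-2+1)! × 2! = 6227020800 × 2 = 12454041600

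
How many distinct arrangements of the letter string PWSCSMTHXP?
10! / (1! × 1! × 1! × 1! × 1! × 2! × 2! × 1!) = 907200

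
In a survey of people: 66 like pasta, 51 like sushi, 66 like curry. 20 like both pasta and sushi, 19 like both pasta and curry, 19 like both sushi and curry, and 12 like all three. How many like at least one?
|A∪B∪C| = 66+51+66-20-19-19+12 = 137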